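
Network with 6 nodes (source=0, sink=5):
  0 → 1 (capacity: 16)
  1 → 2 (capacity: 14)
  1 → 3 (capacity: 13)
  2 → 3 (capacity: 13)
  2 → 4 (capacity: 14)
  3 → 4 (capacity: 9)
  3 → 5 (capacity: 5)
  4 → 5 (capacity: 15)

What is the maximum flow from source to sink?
Maximum flow = 16

Max flow: 16

Flow assignment:
  0 → 1: 16/16
  1 → 2: 3/14
  1 → 3: 13/13
  2 → 3: 1/13
  2 → 4: 2/14
  3 → 4: 9/9
  3 → 5: 5/5
  4 → 5: 11/15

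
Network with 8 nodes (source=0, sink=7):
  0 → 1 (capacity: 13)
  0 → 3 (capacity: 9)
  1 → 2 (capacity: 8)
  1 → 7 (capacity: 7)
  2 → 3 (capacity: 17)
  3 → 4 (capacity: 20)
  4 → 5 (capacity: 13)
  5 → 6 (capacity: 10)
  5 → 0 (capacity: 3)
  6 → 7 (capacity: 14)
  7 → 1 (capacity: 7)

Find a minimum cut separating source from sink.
Min cut value = 17, edges: (1,7), (5,6)

Min cut value: 17
Partition: S = [0, 1, 2, 3, 4, 5], T = [6, 7]
Cut edges: (1,7), (5,6)

By max-flow min-cut theorem, max flow = min cut = 17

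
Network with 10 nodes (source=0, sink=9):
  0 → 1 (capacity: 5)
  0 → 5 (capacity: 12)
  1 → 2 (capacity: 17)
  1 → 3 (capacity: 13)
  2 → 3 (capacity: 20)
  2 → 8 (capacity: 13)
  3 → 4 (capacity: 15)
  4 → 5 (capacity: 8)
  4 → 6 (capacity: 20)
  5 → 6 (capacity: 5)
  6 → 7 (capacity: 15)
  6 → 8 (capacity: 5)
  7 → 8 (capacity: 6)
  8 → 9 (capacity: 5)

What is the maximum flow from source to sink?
Maximum flow = 5

Max flow: 5

Flow assignment:
  0 → 5: 5/12
  5 → 6: 5/5
  6 → 8: 5/5
  8 → 9: 5/5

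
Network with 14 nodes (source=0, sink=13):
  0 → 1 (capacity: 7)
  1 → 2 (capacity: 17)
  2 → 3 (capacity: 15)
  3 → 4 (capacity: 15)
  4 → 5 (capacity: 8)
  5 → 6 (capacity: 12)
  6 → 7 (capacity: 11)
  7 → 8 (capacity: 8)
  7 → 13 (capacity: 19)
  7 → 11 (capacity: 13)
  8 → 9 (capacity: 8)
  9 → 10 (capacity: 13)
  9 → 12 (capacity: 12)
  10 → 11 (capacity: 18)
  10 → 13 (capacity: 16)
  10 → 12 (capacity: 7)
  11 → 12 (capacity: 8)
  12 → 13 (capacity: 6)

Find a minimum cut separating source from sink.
Min cut value = 7, edges: (0,1)

Min cut value: 7
Partition: S = [0], T = [1, 2, 3, 4, 5, 6, 7, 8, 9, 10, 11, 12, 13]
Cut edges: (0,1)

By max-flow min-cut theorem, max flow = min cut = 7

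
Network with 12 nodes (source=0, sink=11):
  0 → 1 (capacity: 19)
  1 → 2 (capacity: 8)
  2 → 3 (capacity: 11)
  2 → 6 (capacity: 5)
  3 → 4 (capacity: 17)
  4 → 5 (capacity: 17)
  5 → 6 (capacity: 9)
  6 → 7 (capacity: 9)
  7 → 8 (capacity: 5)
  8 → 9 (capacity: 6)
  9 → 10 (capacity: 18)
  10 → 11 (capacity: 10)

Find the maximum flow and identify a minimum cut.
Max flow = 5, Min cut edges: (7,8)

Maximum flow: 5
Minimum cut: (7,8)
Partition: S = [0, 1, 2, 3, 4, 5, 6, 7], T = [8, 9, 10, 11]

Max-flow min-cut theorem verified: both equal 5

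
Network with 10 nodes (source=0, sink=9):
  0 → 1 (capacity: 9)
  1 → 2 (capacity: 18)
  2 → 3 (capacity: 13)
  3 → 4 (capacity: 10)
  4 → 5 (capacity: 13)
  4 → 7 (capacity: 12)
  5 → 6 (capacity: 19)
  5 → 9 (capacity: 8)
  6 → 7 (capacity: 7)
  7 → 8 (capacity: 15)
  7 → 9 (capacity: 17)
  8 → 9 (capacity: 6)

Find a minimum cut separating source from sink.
Min cut value = 9, edges: (0,1)

Min cut value: 9
Partition: S = [0], T = [1, 2, 3, 4, 5, 6, 7, 8, 9]
Cut edges: (0,1)

By max-flow min-cut theorem, max flow = min cut = 9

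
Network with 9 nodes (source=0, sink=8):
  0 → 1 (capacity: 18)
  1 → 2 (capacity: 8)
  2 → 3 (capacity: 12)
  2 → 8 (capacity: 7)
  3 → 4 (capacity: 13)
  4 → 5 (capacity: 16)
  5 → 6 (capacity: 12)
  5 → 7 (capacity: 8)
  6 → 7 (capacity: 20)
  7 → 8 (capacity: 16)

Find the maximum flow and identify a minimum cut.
Max flow = 8, Min cut edges: (1,2)

Maximum flow: 8
Minimum cut: (1,2)
Partition: S = [0, 1], T = [2, 3, 4, 5, 6, 7, 8]

Max-flow min-cut theorem verified: both equal 8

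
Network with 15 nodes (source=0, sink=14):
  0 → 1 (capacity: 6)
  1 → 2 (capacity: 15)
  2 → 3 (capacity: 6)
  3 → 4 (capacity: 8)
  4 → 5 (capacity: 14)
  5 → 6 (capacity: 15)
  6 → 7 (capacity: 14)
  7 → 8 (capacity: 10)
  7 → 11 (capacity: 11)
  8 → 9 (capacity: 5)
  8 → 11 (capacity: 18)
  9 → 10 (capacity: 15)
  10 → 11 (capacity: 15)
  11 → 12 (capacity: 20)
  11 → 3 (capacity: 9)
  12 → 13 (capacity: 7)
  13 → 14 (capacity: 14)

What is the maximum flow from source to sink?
Maximum flow = 6

Max flow: 6

Flow assignment:
  0 → 1: 6/6
  1 → 2: 6/15
  2 → 3: 6/6
  3 → 4: 6/8
  4 → 5: 6/14
  5 → 6: 6/15
  6 → 7: 6/14
  7 → 11: 6/11
  11 → 12: 6/20
  12 → 13: 6/7
  13 → 14: 6/14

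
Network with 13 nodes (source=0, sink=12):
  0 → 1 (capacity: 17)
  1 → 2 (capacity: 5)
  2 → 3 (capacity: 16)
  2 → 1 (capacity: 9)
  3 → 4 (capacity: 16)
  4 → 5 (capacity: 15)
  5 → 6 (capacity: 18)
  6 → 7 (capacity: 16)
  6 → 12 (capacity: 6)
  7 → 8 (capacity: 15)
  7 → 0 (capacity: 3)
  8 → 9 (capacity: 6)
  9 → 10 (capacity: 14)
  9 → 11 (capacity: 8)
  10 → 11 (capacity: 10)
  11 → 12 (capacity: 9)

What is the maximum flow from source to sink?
Maximum flow = 5

Max flow: 5

Flow assignment:
  0 → 1: 5/17
  1 → 2: 5/5
  2 → 3: 5/16
  3 → 4: 5/16
  4 → 5: 5/15
  5 → 6: 5/18
  6 → 12: 5/6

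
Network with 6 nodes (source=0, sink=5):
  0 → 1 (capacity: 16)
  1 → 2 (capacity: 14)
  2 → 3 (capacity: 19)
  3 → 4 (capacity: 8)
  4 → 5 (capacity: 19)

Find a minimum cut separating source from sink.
Min cut value = 8, edges: (3,4)

Min cut value: 8
Partition: S = [0, 1, 2, 3], T = [4, 5]
Cut edges: (3,4)

By max-flow min-cut theorem, max flow = min cut = 8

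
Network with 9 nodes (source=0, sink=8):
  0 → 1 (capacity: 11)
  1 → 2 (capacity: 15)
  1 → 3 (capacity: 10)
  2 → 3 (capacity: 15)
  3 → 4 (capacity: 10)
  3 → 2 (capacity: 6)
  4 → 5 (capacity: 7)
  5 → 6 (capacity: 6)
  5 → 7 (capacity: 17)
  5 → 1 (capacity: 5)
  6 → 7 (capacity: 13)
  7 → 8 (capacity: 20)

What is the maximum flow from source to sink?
Maximum flow = 7

Max flow: 7

Flow assignment:
  0 → 1: 7/11
  1 → 3: 7/10
  3 → 4: 7/10
  4 → 5: 7/7
  5 → 7: 7/17
  7 → 8: 7/20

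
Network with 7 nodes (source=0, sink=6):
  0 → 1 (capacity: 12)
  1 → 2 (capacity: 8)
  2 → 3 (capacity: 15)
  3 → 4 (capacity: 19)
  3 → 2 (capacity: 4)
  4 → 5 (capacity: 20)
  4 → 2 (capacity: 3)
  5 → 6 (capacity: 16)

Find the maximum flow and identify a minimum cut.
Max flow = 8, Min cut edges: (1,2)

Maximum flow: 8
Minimum cut: (1,2)
Partition: S = [0, 1], T = [2, 3, 4, 5, 6]

Max-flow min-cut theorem verified: both equal 8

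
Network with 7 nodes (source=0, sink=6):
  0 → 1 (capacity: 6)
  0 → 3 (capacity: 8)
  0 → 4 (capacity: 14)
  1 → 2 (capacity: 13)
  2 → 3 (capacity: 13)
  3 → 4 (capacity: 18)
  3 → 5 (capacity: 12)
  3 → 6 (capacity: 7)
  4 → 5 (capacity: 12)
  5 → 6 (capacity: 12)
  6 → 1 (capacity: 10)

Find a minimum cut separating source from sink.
Min cut value = 19, edges: (3,6), (5,6)

Min cut value: 19
Partition: S = [0, 1, 2, 3, 4, 5], T = [6]
Cut edges: (3,6), (5,6)

By max-flow min-cut theorem, max flow = min cut = 19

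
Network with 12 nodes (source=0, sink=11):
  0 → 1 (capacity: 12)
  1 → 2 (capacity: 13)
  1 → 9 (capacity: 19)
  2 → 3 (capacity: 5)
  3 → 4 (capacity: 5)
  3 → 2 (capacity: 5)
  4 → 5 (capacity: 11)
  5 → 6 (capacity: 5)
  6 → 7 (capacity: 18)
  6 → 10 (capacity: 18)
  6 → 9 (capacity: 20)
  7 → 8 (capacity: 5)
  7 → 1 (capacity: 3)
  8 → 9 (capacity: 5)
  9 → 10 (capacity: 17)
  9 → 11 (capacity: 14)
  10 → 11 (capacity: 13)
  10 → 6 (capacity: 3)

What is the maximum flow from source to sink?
Maximum flow = 12

Max flow: 12

Flow assignment:
  0 → 1: 12/12
  1 → 9: 12/19
  9 → 11: 12/14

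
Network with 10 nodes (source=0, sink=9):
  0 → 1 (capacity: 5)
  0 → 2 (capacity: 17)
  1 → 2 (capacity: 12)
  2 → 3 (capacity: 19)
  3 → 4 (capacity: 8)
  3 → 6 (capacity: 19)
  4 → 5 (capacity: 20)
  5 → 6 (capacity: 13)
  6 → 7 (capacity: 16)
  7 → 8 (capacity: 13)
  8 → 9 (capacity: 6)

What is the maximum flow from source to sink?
Maximum flow = 6

Max flow: 6

Flow assignment:
  0 → 1: 5/5
  0 → 2: 1/17
  1 → 2: 5/12
  2 → 3: 6/19
  3 → 6: 6/19
  6 → 7: 6/16
  7 → 8: 6/13
  8 → 9: 6/6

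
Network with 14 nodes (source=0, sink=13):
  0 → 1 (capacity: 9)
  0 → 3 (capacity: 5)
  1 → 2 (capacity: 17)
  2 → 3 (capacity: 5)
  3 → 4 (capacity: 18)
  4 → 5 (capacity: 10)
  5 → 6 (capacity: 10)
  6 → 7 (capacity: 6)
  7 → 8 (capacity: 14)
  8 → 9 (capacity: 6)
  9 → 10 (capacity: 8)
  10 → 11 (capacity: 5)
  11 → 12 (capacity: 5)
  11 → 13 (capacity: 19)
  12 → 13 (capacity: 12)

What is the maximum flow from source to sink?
Maximum flow = 5

Max flow: 5

Flow assignment:
  0 → 1: 5/9
  1 → 2: 5/17
  2 → 3: 5/5
  3 → 4: 5/18
  4 → 5: 5/10
  5 → 6: 5/10
  6 → 7: 5/6
  7 → 8: 5/14
  8 → 9: 5/6
  9 → 10: 5/8
  10 → 11: 5/5
  11 → 13: 5/19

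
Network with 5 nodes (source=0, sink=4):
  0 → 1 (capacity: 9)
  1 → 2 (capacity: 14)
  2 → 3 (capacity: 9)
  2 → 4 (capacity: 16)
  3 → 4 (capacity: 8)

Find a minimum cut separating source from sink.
Min cut value = 9, edges: (0,1)

Min cut value: 9
Partition: S = [0], T = [1, 2, 3, 4]
Cut edges: (0,1)

By max-flow min-cut theorem, max flow = min cut = 9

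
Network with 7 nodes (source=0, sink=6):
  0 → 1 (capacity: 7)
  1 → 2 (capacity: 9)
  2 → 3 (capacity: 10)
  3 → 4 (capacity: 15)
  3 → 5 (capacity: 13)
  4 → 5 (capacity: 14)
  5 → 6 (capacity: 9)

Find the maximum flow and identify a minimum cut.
Max flow = 7, Min cut edges: (0,1)

Maximum flow: 7
Minimum cut: (0,1)
Partition: S = [0], T = [1, 2, 3, 4, 5, 6]

Max-flow min-cut theorem verified: both equal 7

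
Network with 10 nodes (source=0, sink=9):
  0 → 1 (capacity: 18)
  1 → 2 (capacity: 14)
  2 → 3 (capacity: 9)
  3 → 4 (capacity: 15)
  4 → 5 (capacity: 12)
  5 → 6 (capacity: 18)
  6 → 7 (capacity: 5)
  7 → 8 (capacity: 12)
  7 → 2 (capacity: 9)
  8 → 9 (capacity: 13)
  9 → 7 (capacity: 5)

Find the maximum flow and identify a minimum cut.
Max flow = 5, Min cut edges: (6,7)

Maximum flow: 5
Minimum cut: (6,7)
Partition: S = [0, 1, 2, 3, 4, 5, 6], T = [7, 8, 9]

Max-flow min-cut theorem verified: both equal 5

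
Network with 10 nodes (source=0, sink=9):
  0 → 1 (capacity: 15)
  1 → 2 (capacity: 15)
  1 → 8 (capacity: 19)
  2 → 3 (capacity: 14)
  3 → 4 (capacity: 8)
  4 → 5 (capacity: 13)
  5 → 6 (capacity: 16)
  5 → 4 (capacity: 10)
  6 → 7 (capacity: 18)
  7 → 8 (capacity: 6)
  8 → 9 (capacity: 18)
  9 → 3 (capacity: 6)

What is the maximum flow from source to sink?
Maximum flow = 15

Max flow: 15

Flow assignment:
  0 → 1: 15/15
  1 → 8: 15/19
  8 → 9: 15/18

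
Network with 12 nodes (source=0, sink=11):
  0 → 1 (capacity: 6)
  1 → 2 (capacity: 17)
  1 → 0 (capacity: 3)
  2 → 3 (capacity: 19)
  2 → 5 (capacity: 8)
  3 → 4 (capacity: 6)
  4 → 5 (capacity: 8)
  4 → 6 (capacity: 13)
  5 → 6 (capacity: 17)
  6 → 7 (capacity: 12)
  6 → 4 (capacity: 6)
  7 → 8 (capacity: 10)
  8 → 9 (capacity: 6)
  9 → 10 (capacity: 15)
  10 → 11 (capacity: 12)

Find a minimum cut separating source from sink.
Min cut value = 6, edges: (8,9)

Min cut value: 6
Partition: S = [0, 1, 2, 3, 4, 5, 6, 7, 8], T = [9, 10, 11]
Cut edges: (8,9)

By max-flow min-cut theorem, max flow = min cut = 6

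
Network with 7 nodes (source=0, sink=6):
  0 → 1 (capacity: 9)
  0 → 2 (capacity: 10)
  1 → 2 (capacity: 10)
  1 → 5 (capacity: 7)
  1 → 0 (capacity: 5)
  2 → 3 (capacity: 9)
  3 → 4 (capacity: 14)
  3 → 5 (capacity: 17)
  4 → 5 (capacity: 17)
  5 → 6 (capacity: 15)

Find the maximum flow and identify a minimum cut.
Max flow = 15, Min cut edges: (5,6)

Maximum flow: 15
Minimum cut: (5,6)
Partition: S = [0, 1, 2, 3, 4, 5], T = [6]

Max-flow min-cut theorem verified: both equal 15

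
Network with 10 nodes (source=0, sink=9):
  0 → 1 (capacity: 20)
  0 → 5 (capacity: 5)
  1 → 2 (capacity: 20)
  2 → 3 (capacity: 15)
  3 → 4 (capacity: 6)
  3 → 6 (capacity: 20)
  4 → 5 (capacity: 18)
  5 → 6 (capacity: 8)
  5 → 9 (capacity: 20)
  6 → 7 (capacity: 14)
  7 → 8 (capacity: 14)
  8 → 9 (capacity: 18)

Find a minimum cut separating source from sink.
Min cut value = 20, edges: (0,5), (2,3)

Min cut value: 20
Partition: S = [0, 1, 2], T = [3, 4, 5, 6, 7, 8, 9]
Cut edges: (0,5), (2,3)

By max-flow min-cut theorem, max flow = min cut = 20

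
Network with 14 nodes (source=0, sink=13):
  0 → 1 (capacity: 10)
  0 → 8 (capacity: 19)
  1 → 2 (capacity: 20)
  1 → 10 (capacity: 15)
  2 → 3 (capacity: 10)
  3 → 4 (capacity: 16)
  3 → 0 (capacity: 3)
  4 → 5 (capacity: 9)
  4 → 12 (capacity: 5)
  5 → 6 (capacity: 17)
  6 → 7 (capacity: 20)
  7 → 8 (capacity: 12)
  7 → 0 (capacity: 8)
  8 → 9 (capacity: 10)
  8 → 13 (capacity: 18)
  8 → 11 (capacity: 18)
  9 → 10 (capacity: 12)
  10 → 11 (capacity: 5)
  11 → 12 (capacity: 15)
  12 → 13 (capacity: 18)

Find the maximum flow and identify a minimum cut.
Max flow = 29, Min cut edges: (0,1), (0,8)

Maximum flow: 29
Minimum cut: (0,1), (0,8)
Partition: S = [0], T = [1, 2, 3, 4, 5, 6, 7, 8, 9, 10, 11, 12, 13]

Max-flow min-cut theorem verified: both equal 29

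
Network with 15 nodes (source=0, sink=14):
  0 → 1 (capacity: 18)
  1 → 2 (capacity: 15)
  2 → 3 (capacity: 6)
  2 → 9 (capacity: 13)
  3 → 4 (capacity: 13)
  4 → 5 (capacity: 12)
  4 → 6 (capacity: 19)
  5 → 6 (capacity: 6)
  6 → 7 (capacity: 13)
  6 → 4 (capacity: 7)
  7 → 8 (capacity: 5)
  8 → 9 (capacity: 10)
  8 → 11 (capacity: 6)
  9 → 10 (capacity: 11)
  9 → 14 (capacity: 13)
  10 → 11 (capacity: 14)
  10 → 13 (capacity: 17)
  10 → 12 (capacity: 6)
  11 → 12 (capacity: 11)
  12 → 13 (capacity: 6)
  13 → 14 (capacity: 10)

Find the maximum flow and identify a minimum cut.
Max flow = 15, Min cut edges: (1,2)

Maximum flow: 15
Minimum cut: (1,2)
Partition: S = [0, 1], T = [2, 3, 4, 5, 6, 7, 8, 9, 10, 11, 12, 13, 14]

Max-flow min-cut theorem verified: both equal 15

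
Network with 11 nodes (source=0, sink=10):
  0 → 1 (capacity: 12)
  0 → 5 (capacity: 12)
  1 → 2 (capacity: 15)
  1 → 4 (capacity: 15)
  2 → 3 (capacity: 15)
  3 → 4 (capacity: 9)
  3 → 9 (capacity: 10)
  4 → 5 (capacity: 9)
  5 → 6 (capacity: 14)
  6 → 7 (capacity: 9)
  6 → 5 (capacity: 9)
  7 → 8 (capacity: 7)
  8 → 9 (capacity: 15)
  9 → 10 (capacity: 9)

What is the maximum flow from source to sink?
Maximum flow = 9

Max flow: 9

Flow assignment:
  0 → 1: 9/12
  1 → 2: 9/15
  2 → 3: 9/15
  3 → 9: 9/10
  9 → 10: 9/9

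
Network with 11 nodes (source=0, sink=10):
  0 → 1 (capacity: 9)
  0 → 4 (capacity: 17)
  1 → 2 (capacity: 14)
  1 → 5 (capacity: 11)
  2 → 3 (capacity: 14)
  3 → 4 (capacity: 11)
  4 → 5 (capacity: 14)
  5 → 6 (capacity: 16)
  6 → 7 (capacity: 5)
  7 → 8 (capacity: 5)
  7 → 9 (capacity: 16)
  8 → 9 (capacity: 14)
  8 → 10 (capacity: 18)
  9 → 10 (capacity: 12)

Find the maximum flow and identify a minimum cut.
Max flow = 5, Min cut edges: (6,7)

Maximum flow: 5
Minimum cut: (6,7)
Partition: S = [0, 1, 2, 3, 4, 5, 6], T = [7, 8, 9, 10]

Max-flow min-cut theorem verified: both equal 5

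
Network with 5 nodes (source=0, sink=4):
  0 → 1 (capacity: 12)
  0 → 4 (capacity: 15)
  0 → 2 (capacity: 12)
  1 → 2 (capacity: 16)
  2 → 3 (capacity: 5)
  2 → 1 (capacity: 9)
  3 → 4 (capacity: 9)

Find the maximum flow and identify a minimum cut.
Max flow = 20, Min cut edges: (0,4), (2,3)

Maximum flow: 20
Minimum cut: (0,4), (2,3)
Partition: S = [0, 1, 2], T = [3, 4]

Max-flow min-cut theorem verified: both equal 20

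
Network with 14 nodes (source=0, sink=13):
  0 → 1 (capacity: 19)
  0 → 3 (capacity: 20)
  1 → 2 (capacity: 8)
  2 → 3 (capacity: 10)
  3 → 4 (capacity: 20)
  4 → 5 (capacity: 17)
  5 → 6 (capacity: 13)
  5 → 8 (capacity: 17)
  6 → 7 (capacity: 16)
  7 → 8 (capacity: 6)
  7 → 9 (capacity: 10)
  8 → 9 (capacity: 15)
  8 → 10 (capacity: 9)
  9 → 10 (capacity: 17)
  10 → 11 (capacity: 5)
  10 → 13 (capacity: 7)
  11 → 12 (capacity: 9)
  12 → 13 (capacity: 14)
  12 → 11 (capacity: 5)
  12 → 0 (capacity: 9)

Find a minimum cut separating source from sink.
Min cut value = 12, edges: (10,11), (10,13)

Min cut value: 12
Partition: S = [0, 1, 2, 3, 4, 5, 6, 7, 8, 9, 10], T = [11, 12, 13]
Cut edges: (10,11), (10,13)

By max-flow min-cut theorem, max flow = min cut = 12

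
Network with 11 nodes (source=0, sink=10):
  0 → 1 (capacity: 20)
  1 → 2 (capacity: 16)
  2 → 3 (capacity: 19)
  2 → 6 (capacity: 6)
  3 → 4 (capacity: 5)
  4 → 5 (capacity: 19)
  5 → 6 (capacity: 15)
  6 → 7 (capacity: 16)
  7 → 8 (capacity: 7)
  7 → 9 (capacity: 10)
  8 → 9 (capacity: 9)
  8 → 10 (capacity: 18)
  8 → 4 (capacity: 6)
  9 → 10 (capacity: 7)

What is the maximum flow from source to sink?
Maximum flow = 11

Max flow: 11

Flow assignment:
  0 → 1: 11/20
  1 → 2: 11/16
  2 → 3: 5/19
  2 → 6: 6/6
  3 → 4: 5/5
  4 → 5: 5/19
  5 → 6: 5/15
  6 → 7: 11/16
  7 → 8: 7/7
  7 → 9: 4/10
  8 → 10: 7/18
  9 → 10: 4/7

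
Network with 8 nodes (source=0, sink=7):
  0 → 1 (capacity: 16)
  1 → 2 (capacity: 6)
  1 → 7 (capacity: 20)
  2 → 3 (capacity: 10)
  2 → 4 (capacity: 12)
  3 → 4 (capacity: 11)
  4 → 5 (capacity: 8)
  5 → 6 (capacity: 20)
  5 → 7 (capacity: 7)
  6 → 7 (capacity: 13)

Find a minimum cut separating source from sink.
Min cut value = 16, edges: (0,1)

Min cut value: 16
Partition: S = [0], T = [1, 2, 3, 4, 5, 6, 7]
Cut edges: (0,1)

By max-flow min-cut theorem, max flow = min cut = 16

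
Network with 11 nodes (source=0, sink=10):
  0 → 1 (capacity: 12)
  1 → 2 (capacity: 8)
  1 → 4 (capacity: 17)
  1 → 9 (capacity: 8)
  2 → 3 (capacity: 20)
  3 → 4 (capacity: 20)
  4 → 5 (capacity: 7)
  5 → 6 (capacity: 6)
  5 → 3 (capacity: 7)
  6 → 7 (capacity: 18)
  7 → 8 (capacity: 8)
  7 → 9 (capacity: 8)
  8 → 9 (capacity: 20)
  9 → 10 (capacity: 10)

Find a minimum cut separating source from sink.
Min cut value = 10, edges: (9,10)

Min cut value: 10
Partition: S = [0, 1, 2, 3, 4, 5, 6, 7, 8, 9], T = [10]
Cut edges: (9,10)

By max-flow min-cut theorem, max flow = min cut = 10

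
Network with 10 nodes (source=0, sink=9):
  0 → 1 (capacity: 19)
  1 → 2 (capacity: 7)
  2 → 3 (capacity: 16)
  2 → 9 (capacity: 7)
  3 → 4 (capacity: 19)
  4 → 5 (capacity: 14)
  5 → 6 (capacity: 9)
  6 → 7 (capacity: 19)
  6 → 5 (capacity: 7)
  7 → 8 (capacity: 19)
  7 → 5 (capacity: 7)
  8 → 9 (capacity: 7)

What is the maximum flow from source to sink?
Maximum flow = 7

Max flow: 7

Flow assignment:
  0 → 1: 7/19
  1 → 2: 7/7
  2 → 9: 7/7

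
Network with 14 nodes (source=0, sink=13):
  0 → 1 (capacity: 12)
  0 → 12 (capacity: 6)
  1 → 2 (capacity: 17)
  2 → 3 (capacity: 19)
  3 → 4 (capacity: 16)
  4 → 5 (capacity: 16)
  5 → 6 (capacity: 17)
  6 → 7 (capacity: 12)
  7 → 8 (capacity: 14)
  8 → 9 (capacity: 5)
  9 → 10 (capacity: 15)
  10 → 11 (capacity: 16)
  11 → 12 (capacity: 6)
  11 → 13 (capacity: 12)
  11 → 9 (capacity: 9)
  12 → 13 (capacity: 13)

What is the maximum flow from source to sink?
Maximum flow = 11

Max flow: 11

Flow assignment:
  0 → 1: 5/12
  0 → 12: 6/6
  1 → 2: 5/17
  2 → 3: 5/19
  3 → 4: 5/16
  4 → 5: 5/16
  5 → 6: 5/17
  6 → 7: 5/12
  7 → 8: 5/14
  8 → 9: 5/5
  9 → 10: 5/15
  10 → 11: 5/16
  11 → 13: 5/12
  12 → 13: 6/13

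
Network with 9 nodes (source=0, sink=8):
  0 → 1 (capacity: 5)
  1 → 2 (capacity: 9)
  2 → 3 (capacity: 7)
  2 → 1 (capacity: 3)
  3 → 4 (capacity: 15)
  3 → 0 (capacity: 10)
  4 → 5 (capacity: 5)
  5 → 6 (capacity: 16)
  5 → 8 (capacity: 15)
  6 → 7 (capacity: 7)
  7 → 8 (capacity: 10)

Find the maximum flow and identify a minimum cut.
Max flow = 5, Min cut edges: (4,5)

Maximum flow: 5
Minimum cut: (4,5)
Partition: S = [0, 1, 2, 3, 4], T = [5, 6, 7, 8]

Max-flow min-cut theorem verified: both equal 5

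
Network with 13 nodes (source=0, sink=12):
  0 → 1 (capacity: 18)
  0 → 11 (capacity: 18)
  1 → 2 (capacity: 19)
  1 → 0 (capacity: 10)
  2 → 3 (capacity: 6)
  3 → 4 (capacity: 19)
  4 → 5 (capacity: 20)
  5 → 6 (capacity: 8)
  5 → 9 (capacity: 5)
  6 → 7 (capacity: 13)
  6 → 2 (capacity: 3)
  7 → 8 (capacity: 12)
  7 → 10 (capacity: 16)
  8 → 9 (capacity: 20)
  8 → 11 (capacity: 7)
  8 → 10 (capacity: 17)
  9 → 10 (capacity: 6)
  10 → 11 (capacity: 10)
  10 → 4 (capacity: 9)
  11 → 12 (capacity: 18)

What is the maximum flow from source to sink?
Maximum flow = 18

Max flow: 18

Flow assignment:
  0 → 1: 6/18
  0 → 11: 12/18
  1 → 2: 6/19
  2 → 3: 6/6
  3 → 4: 6/19
  4 → 5: 6/20
  5 → 6: 1/8
  5 → 9: 5/5
  6 → 7: 1/13
  7 → 8: 1/12
  8 → 11: 1/7
  9 → 10: 5/6
  10 → 11: 5/10
  11 → 12: 18/18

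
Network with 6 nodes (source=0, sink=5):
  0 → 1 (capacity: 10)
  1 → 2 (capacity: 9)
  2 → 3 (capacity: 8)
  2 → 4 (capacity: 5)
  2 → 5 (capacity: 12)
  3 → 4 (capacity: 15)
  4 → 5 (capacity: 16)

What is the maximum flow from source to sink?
Maximum flow = 9

Max flow: 9

Flow assignment:
  0 → 1: 9/10
  1 → 2: 9/9
  2 → 5: 9/12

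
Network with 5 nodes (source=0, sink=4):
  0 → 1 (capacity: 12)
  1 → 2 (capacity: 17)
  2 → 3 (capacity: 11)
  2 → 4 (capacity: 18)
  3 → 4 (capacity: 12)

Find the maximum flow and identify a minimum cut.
Max flow = 12, Min cut edges: (0,1)

Maximum flow: 12
Minimum cut: (0,1)
Partition: S = [0], T = [1, 2, 3, 4]

Max-flow min-cut theorem verified: both equal 12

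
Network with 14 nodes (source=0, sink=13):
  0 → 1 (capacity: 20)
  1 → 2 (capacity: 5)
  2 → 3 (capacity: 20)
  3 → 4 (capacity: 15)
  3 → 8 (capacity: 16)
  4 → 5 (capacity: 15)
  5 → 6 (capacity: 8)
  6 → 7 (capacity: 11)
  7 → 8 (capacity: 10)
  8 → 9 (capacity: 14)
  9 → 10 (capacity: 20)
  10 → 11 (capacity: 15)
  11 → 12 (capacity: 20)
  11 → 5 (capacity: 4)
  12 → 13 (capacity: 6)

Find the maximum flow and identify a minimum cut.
Max flow = 5, Min cut edges: (1,2)

Maximum flow: 5
Minimum cut: (1,2)
Partition: S = [0, 1], T = [2, 3, 4, 5, 6, 7, 8, 9, 10, 11, 12, 13]

Max-flow min-cut theorem verified: both equal 5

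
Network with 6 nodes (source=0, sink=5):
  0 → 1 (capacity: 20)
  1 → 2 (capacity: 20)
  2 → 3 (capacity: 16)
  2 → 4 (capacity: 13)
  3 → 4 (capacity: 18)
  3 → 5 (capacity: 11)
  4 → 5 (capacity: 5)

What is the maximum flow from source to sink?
Maximum flow = 16

Max flow: 16

Flow assignment:
  0 → 1: 16/20
  1 → 2: 16/20
  2 → 3: 16/16
  3 → 4: 5/18
  3 → 5: 11/11
  4 → 5: 5/5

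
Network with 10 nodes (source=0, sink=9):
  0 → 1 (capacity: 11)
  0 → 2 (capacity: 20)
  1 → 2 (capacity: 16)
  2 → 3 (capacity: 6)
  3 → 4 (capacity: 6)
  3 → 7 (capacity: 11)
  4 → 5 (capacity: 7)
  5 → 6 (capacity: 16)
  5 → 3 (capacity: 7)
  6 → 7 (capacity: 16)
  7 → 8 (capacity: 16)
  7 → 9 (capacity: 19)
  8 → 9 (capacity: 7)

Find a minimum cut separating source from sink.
Min cut value = 6, edges: (2,3)

Min cut value: 6
Partition: S = [0, 1, 2], T = [3, 4, 5, 6, 7, 8, 9]
Cut edges: (2,3)

By max-flow min-cut theorem, max flow = min cut = 6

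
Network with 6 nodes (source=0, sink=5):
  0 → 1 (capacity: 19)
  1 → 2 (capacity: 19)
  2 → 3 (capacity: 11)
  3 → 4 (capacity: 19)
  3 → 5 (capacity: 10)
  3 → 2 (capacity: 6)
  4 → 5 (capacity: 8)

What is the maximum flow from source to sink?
Maximum flow = 11

Max flow: 11

Flow assignment:
  0 → 1: 11/19
  1 → 2: 11/19
  2 → 3: 11/11
  3 → 4: 1/19
  3 → 5: 10/10
  4 → 5: 1/8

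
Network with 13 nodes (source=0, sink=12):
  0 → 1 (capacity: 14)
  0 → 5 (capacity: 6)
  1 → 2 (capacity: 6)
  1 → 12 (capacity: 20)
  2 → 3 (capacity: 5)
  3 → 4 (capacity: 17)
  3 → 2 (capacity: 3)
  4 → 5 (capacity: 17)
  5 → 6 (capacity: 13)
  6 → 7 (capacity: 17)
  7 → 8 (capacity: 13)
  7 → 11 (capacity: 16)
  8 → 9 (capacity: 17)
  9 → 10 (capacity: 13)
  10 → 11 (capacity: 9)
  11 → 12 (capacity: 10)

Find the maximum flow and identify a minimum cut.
Max flow = 20, Min cut edges: (0,1), (0,5)

Maximum flow: 20
Minimum cut: (0,1), (0,5)
Partition: S = [0], T = [1, 2, 3, 4, 5, 6, 7, 8, 9, 10, 11, 12]

Max-flow min-cut theorem verified: both equal 20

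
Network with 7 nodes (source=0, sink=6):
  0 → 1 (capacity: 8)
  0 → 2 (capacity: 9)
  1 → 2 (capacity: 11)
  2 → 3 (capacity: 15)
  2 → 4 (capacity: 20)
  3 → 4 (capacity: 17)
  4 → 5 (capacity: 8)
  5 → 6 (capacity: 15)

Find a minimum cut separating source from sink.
Min cut value = 8, edges: (4,5)

Min cut value: 8
Partition: S = [0, 1, 2, 3, 4], T = [5, 6]
Cut edges: (4,5)

By max-flow min-cut theorem, max flow = min cut = 8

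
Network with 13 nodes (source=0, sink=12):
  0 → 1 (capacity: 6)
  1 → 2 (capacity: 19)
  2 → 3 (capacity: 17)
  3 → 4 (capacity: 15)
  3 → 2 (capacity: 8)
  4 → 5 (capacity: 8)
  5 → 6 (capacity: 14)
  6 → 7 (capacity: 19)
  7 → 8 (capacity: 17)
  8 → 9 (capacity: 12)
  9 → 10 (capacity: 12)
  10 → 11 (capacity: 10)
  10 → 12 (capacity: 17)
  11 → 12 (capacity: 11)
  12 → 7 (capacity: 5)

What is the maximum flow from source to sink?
Maximum flow = 6

Max flow: 6

Flow assignment:
  0 → 1: 6/6
  1 → 2: 6/19
  2 → 3: 6/17
  3 → 4: 6/15
  4 → 5: 6/8
  5 → 6: 6/14
  6 → 7: 6/19
  7 → 8: 6/17
  8 → 9: 6/12
  9 → 10: 6/12
  10 → 12: 6/17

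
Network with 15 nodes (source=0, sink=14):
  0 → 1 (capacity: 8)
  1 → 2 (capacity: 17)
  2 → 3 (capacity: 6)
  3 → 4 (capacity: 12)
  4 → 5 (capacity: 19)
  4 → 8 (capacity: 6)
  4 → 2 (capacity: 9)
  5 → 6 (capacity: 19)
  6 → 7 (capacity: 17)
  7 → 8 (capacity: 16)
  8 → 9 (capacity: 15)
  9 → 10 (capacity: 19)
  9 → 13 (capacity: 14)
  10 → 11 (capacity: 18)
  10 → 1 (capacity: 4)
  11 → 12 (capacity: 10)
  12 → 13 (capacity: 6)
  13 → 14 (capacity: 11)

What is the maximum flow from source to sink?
Maximum flow = 6

Max flow: 6

Flow assignment:
  0 → 1: 6/8
  1 → 2: 6/17
  2 → 3: 6/6
  3 → 4: 6/12
  4 → 8: 6/6
  8 → 9: 6/15
  9 → 13: 6/14
  13 → 14: 6/11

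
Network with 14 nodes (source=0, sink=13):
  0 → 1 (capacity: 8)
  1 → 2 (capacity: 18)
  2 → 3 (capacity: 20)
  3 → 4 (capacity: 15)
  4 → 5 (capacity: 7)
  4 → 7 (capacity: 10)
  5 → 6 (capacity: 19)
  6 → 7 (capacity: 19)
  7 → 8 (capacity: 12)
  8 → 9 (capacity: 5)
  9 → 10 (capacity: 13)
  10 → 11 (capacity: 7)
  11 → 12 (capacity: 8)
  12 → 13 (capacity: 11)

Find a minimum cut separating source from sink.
Min cut value = 5, edges: (8,9)

Min cut value: 5
Partition: S = [0, 1, 2, 3, 4, 5, 6, 7, 8], T = [9, 10, 11, 12, 13]
Cut edges: (8,9)

By max-flow min-cut theorem, max flow = min cut = 5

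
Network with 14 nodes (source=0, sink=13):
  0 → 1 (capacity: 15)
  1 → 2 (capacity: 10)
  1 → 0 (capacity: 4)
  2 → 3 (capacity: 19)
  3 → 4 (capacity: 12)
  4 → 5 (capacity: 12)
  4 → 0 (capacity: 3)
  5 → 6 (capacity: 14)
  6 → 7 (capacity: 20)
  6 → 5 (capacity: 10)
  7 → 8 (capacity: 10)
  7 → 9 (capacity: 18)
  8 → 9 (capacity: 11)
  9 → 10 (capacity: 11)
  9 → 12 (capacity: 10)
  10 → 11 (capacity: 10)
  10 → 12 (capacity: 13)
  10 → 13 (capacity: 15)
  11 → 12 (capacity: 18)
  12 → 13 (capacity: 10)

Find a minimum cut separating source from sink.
Min cut value = 10, edges: (1,2)

Min cut value: 10
Partition: S = [0, 1], T = [2, 3, 4, 5, 6, 7, 8, 9, 10, 11, 12, 13]
Cut edges: (1,2)

By max-flow min-cut theorem, max flow = min cut = 10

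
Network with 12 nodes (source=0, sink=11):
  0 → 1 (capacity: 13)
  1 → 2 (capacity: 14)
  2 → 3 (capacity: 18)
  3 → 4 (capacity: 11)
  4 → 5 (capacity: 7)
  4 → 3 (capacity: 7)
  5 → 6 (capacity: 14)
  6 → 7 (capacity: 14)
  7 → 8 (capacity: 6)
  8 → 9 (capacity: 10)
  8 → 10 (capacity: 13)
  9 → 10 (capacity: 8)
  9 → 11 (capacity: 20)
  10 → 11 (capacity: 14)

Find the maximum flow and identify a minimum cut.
Max flow = 6, Min cut edges: (7,8)

Maximum flow: 6
Minimum cut: (7,8)
Partition: S = [0, 1, 2, 3, 4, 5, 6, 7], T = [8, 9, 10, 11]

Max-flow min-cut theorem verified: both equal 6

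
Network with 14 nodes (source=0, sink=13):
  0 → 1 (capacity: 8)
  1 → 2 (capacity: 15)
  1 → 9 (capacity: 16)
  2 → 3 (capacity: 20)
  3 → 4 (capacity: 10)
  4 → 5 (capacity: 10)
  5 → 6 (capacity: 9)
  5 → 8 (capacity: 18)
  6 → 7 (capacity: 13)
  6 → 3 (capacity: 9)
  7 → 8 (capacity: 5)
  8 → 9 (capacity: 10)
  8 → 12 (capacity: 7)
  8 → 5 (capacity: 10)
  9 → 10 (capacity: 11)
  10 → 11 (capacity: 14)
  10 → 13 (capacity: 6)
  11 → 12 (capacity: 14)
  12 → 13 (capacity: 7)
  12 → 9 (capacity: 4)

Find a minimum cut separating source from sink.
Min cut value = 8, edges: (0,1)

Min cut value: 8
Partition: S = [0], T = [1, 2, 3, 4, 5, 6, 7, 8, 9, 10, 11, 12, 13]
Cut edges: (0,1)

By max-flow min-cut theorem, max flow = min cut = 8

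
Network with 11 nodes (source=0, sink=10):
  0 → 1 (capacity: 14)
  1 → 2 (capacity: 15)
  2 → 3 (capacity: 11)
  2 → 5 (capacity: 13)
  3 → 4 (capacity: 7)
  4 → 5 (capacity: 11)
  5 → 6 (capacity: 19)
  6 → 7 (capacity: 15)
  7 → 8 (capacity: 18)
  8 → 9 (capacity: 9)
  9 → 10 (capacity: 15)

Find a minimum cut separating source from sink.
Min cut value = 9, edges: (8,9)

Min cut value: 9
Partition: S = [0, 1, 2, 3, 4, 5, 6, 7, 8], T = [9, 10]
Cut edges: (8,9)

By max-flow min-cut theorem, max flow = min cut = 9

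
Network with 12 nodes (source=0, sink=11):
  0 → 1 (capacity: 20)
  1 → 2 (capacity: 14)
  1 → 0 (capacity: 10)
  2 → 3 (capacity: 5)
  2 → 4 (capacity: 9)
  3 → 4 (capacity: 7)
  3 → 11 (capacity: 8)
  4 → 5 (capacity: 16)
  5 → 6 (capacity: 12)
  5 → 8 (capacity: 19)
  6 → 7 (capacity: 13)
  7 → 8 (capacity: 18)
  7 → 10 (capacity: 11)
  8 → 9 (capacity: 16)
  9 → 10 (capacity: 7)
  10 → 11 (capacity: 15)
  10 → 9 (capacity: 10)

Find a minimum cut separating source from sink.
Min cut value = 14, edges: (2,3), (2,4)

Min cut value: 14
Partition: S = [0, 1, 2], T = [3, 4, 5, 6, 7, 8, 9, 10, 11]
Cut edges: (2,3), (2,4)

By max-flow min-cut theorem, max flow = min cut = 14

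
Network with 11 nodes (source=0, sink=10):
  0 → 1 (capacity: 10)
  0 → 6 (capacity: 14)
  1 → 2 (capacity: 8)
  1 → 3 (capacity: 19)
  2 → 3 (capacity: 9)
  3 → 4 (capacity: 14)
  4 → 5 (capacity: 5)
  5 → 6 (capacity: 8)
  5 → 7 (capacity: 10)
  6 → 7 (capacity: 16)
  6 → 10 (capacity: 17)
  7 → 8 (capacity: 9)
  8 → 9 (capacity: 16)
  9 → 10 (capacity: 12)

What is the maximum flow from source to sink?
Maximum flow = 19

Max flow: 19

Flow assignment:
  0 → 1: 5/10
  0 → 6: 14/14
  1 → 3: 5/19
  3 → 4: 5/14
  4 → 5: 5/5
  5 → 6: 5/8
  6 → 7: 2/16
  6 → 10: 17/17
  7 → 8: 2/9
  8 → 9: 2/16
  9 → 10: 2/12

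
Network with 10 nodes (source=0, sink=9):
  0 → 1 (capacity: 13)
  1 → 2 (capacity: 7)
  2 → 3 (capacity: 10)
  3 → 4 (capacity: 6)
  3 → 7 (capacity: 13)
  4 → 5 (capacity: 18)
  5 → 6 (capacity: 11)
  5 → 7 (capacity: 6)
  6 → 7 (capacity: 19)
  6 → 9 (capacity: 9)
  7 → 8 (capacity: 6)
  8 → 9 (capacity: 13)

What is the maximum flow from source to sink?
Maximum flow = 7

Max flow: 7

Flow assignment:
  0 → 1: 7/13
  1 → 2: 7/7
  2 → 3: 7/10
  3 → 4: 1/6
  3 → 7: 6/13
  4 → 5: 1/18
  5 → 6: 1/11
  6 → 9: 1/9
  7 → 8: 6/6
  8 → 9: 6/13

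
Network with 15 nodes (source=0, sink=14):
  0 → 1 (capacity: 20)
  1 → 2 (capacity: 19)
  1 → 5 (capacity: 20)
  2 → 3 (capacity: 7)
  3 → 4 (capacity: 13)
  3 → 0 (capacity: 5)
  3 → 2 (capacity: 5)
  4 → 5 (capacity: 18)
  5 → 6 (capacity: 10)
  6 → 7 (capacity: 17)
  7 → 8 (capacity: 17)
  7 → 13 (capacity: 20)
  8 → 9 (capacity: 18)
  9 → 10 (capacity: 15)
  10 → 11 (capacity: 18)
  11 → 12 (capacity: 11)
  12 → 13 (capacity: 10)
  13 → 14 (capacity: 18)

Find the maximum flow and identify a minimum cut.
Max flow = 10, Min cut edges: (5,6)

Maximum flow: 10
Minimum cut: (5,6)
Partition: S = [0, 1, 2, 3, 4, 5], T = [6, 7, 8, 9, 10, 11, 12, 13, 14]

Max-flow min-cut theorem verified: both equal 10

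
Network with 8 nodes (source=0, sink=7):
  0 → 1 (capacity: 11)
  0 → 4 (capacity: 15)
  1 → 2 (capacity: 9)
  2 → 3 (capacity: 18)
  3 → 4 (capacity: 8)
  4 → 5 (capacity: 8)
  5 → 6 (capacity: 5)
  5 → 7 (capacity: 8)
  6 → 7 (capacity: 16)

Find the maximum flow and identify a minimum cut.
Max flow = 8, Min cut edges: (4,5)

Maximum flow: 8
Minimum cut: (4,5)
Partition: S = [0, 1, 2, 3, 4], T = [5, 6, 7]

Max-flow min-cut theorem verified: both equal 8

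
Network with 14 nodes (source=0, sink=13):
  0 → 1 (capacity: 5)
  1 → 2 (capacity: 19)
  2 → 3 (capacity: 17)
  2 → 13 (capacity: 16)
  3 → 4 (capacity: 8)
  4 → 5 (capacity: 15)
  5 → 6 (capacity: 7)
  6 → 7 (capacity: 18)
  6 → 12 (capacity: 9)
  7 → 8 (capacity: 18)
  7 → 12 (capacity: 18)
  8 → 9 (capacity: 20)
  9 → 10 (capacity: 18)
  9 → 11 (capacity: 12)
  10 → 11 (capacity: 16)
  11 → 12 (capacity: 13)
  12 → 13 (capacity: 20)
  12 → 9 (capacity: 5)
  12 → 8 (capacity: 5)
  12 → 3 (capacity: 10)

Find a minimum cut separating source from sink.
Min cut value = 5, edges: (0,1)

Min cut value: 5
Partition: S = [0], T = [1, 2, 3, 4, 5, 6, 7, 8, 9, 10, 11, 12, 13]
Cut edges: (0,1)

By max-flow min-cut theorem, max flow = min cut = 5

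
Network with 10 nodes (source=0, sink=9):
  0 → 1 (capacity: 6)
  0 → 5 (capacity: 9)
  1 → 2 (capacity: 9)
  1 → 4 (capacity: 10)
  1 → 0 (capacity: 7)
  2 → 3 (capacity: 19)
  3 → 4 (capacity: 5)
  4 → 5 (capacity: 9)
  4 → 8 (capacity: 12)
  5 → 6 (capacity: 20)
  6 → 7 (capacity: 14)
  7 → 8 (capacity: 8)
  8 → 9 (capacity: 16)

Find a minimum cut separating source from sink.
Min cut value = 14, edges: (0,1), (7,8)

Min cut value: 14
Partition: S = [0, 5, 6, 7], T = [1, 2, 3, 4, 8, 9]
Cut edges: (0,1), (7,8)

By max-flow min-cut theorem, max flow = min cut = 14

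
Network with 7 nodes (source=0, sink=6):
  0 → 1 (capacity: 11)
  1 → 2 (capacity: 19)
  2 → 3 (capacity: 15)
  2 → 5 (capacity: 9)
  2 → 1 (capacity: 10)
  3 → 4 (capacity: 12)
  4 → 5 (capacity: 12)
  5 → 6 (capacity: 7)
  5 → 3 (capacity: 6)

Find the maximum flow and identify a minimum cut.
Max flow = 7, Min cut edges: (5,6)

Maximum flow: 7
Minimum cut: (5,6)
Partition: S = [0, 1, 2, 3, 4, 5], T = [6]

Max-flow min-cut theorem verified: both equal 7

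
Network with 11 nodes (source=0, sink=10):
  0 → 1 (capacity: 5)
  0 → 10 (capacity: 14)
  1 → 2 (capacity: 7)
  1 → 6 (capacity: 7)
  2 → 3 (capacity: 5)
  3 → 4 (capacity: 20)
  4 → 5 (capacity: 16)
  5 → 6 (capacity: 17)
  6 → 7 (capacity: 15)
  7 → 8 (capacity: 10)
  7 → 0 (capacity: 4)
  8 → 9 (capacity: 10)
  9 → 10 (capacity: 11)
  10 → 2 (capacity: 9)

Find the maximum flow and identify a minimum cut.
Max flow = 19, Min cut edges: (0,1), (0,10)

Maximum flow: 19
Minimum cut: (0,1), (0,10)
Partition: S = [0], T = [1, 2, 3, 4, 5, 6, 7, 8, 9, 10]

Max-flow min-cut theorem verified: both equal 19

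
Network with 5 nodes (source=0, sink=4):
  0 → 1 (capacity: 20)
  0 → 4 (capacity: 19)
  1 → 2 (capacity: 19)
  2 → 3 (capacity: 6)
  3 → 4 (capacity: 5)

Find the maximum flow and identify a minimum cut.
Max flow = 24, Min cut edges: (0,4), (3,4)

Maximum flow: 24
Minimum cut: (0,4), (3,4)
Partition: S = [0, 1, 2, 3], T = [4]

Max-flow min-cut theorem verified: both equal 24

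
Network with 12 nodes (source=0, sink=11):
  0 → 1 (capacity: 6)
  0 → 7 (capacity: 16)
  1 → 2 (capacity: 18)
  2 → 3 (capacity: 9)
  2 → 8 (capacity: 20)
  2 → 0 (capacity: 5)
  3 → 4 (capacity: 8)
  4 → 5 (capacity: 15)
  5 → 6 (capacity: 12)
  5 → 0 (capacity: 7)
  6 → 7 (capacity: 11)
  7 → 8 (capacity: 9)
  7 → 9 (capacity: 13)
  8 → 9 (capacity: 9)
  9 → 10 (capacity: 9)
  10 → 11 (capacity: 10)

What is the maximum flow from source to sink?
Maximum flow = 9

Max flow: 9

Flow assignment:
  0 → 1: 5/6
  0 → 7: 9/16
  1 → 2: 5/18
  2 → 0: 5/5
  7 → 9: 9/13
  9 → 10: 9/9
  10 → 11: 9/10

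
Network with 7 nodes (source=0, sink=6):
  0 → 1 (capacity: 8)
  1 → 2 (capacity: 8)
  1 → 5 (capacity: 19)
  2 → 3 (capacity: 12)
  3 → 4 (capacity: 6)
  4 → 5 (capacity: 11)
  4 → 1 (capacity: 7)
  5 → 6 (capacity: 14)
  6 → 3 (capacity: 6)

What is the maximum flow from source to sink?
Maximum flow = 8

Max flow: 8

Flow assignment:
  0 → 1: 8/8
  1 → 5: 8/19
  5 → 6: 8/14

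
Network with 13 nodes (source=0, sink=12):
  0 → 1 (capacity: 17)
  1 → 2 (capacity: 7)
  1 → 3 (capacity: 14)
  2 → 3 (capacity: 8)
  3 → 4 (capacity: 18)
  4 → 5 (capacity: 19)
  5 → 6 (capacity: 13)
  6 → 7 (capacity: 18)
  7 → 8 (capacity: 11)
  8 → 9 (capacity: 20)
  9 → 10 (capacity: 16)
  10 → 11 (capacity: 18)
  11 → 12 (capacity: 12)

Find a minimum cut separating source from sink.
Min cut value = 11, edges: (7,8)

Min cut value: 11
Partition: S = [0, 1, 2, 3, 4, 5, 6, 7], T = [8, 9, 10, 11, 12]
Cut edges: (7,8)

By max-flow min-cut theorem, max flow = min cut = 11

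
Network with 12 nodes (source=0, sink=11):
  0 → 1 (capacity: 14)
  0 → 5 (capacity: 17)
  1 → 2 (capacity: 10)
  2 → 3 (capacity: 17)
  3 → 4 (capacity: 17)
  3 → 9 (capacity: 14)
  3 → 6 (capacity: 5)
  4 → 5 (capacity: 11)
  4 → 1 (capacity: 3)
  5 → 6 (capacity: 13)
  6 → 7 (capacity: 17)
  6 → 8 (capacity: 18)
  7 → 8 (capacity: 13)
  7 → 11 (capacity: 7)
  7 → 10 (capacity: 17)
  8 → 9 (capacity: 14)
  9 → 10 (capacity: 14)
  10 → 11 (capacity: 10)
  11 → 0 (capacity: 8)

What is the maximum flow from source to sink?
Maximum flow = 17

Max flow: 17

Flow assignment:
  0 → 1: 10/14
  0 → 5: 7/17
  1 → 2: 10/10
  2 → 3: 10/17
  3 → 9: 10/14
  5 → 6: 7/13
  6 → 7: 7/17
  7 → 11: 7/7
  9 → 10: 10/14
  10 → 11: 10/10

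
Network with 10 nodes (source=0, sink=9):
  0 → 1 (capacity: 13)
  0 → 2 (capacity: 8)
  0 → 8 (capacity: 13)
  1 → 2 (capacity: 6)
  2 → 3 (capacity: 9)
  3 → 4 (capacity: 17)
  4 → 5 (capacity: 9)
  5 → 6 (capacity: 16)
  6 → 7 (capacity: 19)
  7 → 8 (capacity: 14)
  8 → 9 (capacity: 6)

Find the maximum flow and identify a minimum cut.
Max flow = 6, Min cut edges: (8,9)

Maximum flow: 6
Minimum cut: (8,9)
Partition: S = [0, 1, 2, 3, 4, 5, 6, 7, 8], T = [9]

Max-flow min-cut theorem verified: both equal 6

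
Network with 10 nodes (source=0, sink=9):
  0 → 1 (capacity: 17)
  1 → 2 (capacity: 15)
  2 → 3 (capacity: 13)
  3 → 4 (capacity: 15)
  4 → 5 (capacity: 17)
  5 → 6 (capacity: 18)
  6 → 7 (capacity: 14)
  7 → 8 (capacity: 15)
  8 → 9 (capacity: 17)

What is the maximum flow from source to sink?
Maximum flow = 13

Max flow: 13

Flow assignment:
  0 → 1: 13/17
  1 → 2: 13/15
  2 → 3: 13/13
  3 → 4: 13/15
  4 → 5: 13/17
  5 → 6: 13/18
  6 → 7: 13/14
  7 → 8: 13/15
  8 → 9: 13/17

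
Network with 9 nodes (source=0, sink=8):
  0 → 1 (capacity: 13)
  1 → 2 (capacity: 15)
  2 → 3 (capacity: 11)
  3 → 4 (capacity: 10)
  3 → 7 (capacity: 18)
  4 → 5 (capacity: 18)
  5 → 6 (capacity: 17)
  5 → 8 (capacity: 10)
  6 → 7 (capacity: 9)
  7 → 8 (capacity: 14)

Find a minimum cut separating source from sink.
Min cut value = 11, edges: (2,3)

Min cut value: 11
Partition: S = [0, 1, 2], T = [3, 4, 5, 6, 7, 8]
Cut edges: (2,3)

By max-flow min-cut theorem, max flow = min cut = 11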